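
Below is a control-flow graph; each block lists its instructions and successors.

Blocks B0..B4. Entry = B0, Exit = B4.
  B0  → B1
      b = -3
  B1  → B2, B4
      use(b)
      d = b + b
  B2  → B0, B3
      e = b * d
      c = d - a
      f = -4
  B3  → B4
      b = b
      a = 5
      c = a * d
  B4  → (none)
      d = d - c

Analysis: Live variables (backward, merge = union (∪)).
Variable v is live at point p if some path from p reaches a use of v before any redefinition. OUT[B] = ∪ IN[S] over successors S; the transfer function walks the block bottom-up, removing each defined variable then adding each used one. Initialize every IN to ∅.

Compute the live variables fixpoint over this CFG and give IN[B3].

Per-block solution:
  B0:   IN={a, c}   OUT={a, b, c}
  B1:   IN={a, b, c}   OUT={a, b, c, d}
  B2:   IN={a, b, d}   OUT={a, b, c, d}
  B3:   IN={b, d}   OUT={c, d}
  B4:   IN={c, d}   OUT={}

Merge at B3: OUT[B3] = IN[B4] = {c, d}
Applying B3's transfer function to that OUT value gives IN[B3] (row B3 above).

Answer: {b, d}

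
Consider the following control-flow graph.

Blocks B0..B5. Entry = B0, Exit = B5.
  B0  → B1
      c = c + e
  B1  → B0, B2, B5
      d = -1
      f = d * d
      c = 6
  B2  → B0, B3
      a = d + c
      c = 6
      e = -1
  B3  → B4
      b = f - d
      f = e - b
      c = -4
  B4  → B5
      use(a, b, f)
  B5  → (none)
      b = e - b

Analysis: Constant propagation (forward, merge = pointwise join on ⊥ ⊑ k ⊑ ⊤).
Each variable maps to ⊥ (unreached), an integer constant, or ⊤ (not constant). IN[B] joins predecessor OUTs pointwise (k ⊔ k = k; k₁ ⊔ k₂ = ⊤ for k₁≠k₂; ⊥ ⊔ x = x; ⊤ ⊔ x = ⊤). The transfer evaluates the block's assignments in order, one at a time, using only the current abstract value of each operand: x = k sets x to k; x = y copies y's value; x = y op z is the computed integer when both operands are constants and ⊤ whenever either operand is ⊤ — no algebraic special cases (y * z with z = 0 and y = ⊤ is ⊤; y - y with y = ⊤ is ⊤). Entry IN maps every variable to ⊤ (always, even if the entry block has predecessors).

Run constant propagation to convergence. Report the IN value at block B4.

Answer: {a: 5, b: 2, c: -4, d: -1, e: -1, f: -3}

Derivation:
Fixpoint table:
  B0:  IN=(all ⊤)  OUT=(all ⊤)
  B1:  IN=(all ⊤)  OUT={c:6, d:-1, f:1; rest ⊤}
  B2:  IN={c:6, d:-1, f:1; rest ⊤}  OUT={a:5, c:6, d:-1, e:-1, f:1; rest ⊤}
  B3:  IN={a:5, c:6, d:-1, e:-1, f:1; rest ⊤}  OUT={a:5, b:2, c:-4, d:-1, e:-1, f:-3; rest ⊤}
  B4:  IN={a:5, b:2, c:-4, d:-1, e:-1, f:-3; rest ⊤}  OUT={a:5, b:2, c:-4, d:-1, e:-1, f:-3; rest ⊤}
  B5:  IN={d:-1; rest ⊤}  OUT={d:-1; rest ⊤}

Merge at B4: IN[B4] = OUT[B3] = {a: 5, b: 2, c: -4, d: -1, e: -1, f: -3}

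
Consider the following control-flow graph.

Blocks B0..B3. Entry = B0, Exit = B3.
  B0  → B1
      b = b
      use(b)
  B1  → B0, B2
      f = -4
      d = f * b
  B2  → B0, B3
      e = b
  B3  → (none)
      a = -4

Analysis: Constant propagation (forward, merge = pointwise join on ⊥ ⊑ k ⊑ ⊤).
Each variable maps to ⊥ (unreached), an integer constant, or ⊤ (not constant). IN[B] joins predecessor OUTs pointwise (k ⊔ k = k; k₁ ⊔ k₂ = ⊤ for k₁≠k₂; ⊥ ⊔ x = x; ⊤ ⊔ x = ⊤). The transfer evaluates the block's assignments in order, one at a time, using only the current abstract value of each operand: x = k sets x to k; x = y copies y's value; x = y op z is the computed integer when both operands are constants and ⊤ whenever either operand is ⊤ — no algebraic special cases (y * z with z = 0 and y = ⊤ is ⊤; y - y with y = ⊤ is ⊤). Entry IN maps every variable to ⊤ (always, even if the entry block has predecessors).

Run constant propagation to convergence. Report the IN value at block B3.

Per-block solution:
  B0:  IN=(all ⊤)  OUT=(all ⊤)
  B1:  IN=(all ⊤)  OUT={f:-4; rest ⊤}
  B2:  IN={f:-4; rest ⊤}  OUT={f:-4; rest ⊤}
  B3:  IN={f:-4; rest ⊤}  OUT={a:-4, f:-4; rest ⊤}

Merge at B3: IN[B3] = OUT[B2] = {a: ⊤, b: ⊤, c: ⊤, d: ⊤, e: ⊤, f: -4}

Answer: {a: ⊤, b: ⊤, c: ⊤, d: ⊤, e: ⊤, f: -4}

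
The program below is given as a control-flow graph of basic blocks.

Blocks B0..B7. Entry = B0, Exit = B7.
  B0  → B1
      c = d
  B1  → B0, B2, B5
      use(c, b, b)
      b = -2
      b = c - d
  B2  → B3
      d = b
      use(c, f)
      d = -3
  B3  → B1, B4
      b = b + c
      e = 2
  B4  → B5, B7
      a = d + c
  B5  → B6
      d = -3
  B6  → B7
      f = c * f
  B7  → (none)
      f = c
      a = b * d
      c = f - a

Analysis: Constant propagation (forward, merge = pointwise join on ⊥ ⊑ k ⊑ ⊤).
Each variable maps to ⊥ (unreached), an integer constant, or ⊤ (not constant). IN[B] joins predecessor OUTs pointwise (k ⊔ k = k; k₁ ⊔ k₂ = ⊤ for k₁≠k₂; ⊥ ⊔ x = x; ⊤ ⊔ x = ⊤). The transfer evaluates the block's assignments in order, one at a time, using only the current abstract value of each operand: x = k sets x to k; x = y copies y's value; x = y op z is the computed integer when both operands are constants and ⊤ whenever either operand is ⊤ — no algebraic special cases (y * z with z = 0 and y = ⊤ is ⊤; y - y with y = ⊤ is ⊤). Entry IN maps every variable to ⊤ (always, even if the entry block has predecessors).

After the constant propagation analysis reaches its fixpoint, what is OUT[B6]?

Answer: {a: ⊤, b: ⊤, c: ⊤, d: -3, e: ⊤, f: ⊤}

Derivation:
Per-block solution:
  B0:   IN=(all ⊤)   OUT=(all ⊤)
  B1:   IN=(all ⊤)   OUT=(all ⊤)
  B2:   IN=(all ⊤)   OUT={d:-3; rest ⊤}
  B3:   IN={d:-3; rest ⊤}   OUT={d:-3, e:2; rest ⊤}
  B4:   IN={d:-3, e:2; rest ⊤}   OUT={d:-3, e:2; rest ⊤}
  B5:   IN=(all ⊤)   OUT={d:-3; rest ⊤}
  B6:   IN={d:-3; rest ⊤}   OUT={d:-3; rest ⊤}
  B7:   IN={d:-3; rest ⊤}   OUT={d:-3; rest ⊤}

Merge at B6: IN[B6] = OUT[B5] = {a: ⊤, b: ⊤, c: ⊤, d: -3, e: ⊤, f: ⊤}
Applying B6's transfer function to that IN value gives OUT[B6] (row B6 above).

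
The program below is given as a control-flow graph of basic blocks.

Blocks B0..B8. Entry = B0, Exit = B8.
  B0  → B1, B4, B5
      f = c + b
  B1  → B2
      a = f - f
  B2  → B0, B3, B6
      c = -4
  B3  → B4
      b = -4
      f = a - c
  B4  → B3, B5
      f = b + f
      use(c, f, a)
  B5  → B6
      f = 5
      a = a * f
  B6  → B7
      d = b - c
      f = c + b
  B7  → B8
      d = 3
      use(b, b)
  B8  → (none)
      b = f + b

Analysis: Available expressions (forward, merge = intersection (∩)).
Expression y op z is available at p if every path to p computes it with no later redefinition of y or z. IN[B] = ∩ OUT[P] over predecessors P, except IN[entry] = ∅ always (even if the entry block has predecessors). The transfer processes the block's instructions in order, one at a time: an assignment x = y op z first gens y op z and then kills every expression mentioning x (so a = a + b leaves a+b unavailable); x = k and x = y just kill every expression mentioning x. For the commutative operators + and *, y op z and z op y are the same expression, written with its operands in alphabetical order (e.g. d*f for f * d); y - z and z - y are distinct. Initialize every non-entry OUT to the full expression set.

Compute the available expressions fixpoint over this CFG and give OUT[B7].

Fixpoint table:
  B0:  IN={}  OUT={b+c}
  B1:  IN={b+c}  OUT={b+c, f-f}
  B2:  IN={b+c, f-f}  OUT={f-f}
  B3:  IN={}  OUT={a-c}
  B4:  IN={}  OUT={}
  B5:  IN={}  OUT={}
  B6:  IN={}  OUT={b+c, b-c}
  B7:  IN={b+c, b-c}  OUT={b+c, b-c}
  B8:  IN={b+c, b-c}  OUT={}

Merge at B7: IN[B7] = OUT[B6] = {b+c, b-c}
Applying B7's transfer function to that IN value gives OUT[B7] (row B7 above).

Answer: {b+c, b-c}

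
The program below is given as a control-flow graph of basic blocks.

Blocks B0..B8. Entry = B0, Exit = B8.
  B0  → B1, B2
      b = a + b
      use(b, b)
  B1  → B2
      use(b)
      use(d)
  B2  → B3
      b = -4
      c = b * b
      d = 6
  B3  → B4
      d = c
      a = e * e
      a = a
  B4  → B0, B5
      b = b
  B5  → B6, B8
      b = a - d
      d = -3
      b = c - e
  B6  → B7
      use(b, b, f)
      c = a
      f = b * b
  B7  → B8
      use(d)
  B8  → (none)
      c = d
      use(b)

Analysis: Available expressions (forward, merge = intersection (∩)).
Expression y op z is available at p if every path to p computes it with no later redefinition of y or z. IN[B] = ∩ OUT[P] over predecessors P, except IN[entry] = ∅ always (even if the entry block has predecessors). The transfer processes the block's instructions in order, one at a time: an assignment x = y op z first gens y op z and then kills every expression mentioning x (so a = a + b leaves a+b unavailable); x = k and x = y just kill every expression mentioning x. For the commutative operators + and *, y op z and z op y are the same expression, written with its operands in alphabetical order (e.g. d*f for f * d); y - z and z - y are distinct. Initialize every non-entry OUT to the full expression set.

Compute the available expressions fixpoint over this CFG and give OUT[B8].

Fixpoint table:
  B0: | IN={} | OUT={}
  B1: | IN={} | OUT={}
  B2: | IN={} | OUT={b*b}
  B3: | IN={b*b} | OUT={b*b, e*e}
  B4: | IN={b*b, e*e} | OUT={e*e}
  B5: | IN={e*e} | OUT={c-e, e*e}
  B6: | IN={c-e, e*e} | OUT={b*b, e*e}
  B7: | IN={b*b, e*e} | OUT={b*b, e*e}
  B8: | IN={e*e} | OUT={e*e}

Merge at B8: IN[B8] = OUT[B5] ∩ OUT[B7] = {e*e}
Applying B8's transfer function to that IN value gives OUT[B8] (row B8 above).

Answer: {e*e}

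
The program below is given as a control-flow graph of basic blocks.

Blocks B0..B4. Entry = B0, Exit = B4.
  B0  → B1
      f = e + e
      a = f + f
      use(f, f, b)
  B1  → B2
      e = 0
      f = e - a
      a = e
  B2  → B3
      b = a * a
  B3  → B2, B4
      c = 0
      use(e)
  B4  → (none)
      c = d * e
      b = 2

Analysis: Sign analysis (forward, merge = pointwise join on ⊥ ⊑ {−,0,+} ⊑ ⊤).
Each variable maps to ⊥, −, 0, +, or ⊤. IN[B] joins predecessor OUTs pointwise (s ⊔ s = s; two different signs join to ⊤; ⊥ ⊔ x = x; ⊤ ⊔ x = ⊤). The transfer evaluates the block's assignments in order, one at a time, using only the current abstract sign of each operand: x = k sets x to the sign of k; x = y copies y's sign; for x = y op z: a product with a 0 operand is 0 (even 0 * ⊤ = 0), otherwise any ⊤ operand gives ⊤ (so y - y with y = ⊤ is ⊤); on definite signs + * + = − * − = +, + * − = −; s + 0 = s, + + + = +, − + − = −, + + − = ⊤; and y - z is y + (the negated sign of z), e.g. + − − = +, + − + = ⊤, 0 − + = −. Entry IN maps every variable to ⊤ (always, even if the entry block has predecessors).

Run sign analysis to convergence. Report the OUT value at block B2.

Answer: {a: 0, b: 0, c: ⊤, d: ⊤, e: 0, f: ⊤}

Trace:
Converged values:
  B0:  IN=(all ⊤)  OUT=(all ⊤)
  B1:  IN=(all ⊤)  OUT={a:0, e:0; rest ⊤}
  B2:  IN={a:0, e:0; rest ⊤}  OUT={a:0, b:0, e:0; rest ⊤}
  B3:  IN={a:0, b:0, e:0; rest ⊤}  OUT={a:0, b:0, c:0, e:0; rest ⊤}
  B4:  IN={a:0, b:0, c:0, e:0; rest ⊤}  OUT={a:0, b:+, c:0, e:0; rest ⊤}

Merge at B2: IN[B2] = OUT[B1] ⊔ OUT[B3] = {a: 0, b: ⊤, c: ⊤, d: ⊤, e: 0, f: ⊤}
Applying B2's transfer function to that IN value gives OUT[B2] (row B2 above).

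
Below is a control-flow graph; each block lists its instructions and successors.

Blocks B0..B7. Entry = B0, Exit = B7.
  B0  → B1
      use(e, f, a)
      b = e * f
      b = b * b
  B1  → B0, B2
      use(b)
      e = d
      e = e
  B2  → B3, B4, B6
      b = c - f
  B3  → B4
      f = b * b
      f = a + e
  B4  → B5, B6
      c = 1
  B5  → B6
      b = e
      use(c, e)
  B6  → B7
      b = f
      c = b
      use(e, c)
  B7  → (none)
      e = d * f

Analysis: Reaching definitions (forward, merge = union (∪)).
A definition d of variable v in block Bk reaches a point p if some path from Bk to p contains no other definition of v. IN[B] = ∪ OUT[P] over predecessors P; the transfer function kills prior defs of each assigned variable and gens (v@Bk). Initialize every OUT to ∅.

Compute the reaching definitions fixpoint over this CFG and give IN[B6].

Converged values:
  B0:   IN={b@B0, e@B1}   OUT={b@B0, e@B1}
  B1:   IN={b@B0, e@B1}   OUT={b@B0, e@B1}
  B2:   IN={b@B0, e@B1}   OUT={b@B2, e@B1}
  B3:   IN={b@B2, e@B1}   OUT={b@B2, e@B1, f@B3}
  B4:   IN={b@B2, e@B1, f@B3}   OUT={b@B2, c@B4, e@B1, f@B3}
  B5:   IN={b@B2, c@B4, e@B1, f@B3}   OUT={b@B5, c@B4, e@B1, f@B3}
  B6:   IN={b@B2, b@B5, c@B4, e@B1, f@B3}   OUT={b@B6, c@B6, e@B1, f@B3}
  B7:   IN={b@B6, c@B6, e@B1, f@B3}   OUT={b@B6, c@B6, e@B7, f@B3}

Merge at B6: IN[B6] = OUT[B2] ⊔ OUT[B4] ⊔ OUT[B5] = {b@B2, b@B5, c@B4, e@B1, f@B3}

Answer: {b@B2, b@B5, c@B4, e@B1, f@B3}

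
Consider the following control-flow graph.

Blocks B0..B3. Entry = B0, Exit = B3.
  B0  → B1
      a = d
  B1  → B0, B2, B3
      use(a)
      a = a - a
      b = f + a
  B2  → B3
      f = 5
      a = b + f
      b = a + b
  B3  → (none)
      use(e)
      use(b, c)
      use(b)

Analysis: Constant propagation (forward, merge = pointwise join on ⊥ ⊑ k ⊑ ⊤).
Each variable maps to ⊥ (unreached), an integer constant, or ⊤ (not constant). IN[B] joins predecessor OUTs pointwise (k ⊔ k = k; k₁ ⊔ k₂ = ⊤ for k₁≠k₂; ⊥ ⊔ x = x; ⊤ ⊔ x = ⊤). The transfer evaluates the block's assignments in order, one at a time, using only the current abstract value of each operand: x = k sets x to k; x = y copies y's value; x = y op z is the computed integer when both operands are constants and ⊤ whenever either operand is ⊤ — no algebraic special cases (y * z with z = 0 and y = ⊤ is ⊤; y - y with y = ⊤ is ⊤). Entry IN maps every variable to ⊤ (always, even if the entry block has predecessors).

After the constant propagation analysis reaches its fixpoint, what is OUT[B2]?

Answer: {a: ⊤, b: ⊤, c: ⊤, d: ⊤, e: ⊤, f: 5}

Trace:
Per-block solution:
  B0: | IN=(all ⊤) | OUT=(all ⊤)
  B1: | IN=(all ⊤) | OUT=(all ⊤)
  B2: | IN=(all ⊤) | OUT={f:5; rest ⊤}
  B3: | IN=(all ⊤) | OUT=(all ⊤)

Merge at B2: IN[B2] = OUT[B1] = {a: ⊤, b: ⊤, c: ⊤, d: ⊤, e: ⊤, f: ⊤}
Applying B2's transfer function to that IN value gives OUT[B2] (row B2 above).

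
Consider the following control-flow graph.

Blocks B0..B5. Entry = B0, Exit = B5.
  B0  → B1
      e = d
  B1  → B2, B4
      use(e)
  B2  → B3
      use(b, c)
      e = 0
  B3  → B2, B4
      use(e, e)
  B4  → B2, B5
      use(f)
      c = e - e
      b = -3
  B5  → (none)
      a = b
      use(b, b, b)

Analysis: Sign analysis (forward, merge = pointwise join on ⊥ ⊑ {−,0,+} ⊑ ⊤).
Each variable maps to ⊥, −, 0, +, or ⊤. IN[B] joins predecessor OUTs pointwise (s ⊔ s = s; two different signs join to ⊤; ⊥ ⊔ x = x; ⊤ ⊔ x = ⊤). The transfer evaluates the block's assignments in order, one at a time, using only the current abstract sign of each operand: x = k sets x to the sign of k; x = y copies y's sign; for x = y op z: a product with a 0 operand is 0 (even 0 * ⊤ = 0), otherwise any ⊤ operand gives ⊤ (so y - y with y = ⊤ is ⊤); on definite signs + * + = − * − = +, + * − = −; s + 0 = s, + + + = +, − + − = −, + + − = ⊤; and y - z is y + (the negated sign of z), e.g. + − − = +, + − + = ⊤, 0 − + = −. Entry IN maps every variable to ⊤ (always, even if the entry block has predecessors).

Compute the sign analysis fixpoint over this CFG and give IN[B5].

Answer: {a: ⊤, b: -, c: ⊤, d: ⊤, e: ⊤, f: ⊤}

Trace:
Converged values:
  B0:  IN=(all ⊤)  OUT=(all ⊤)
  B1:  IN=(all ⊤)  OUT=(all ⊤)
  B2:  IN=(all ⊤)  OUT={e:0; rest ⊤}
  B3:  IN={e:0; rest ⊤}  OUT={e:0; rest ⊤}
  B4:  IN=(all ⊤)  OUT={b:-; rest ⊤}
  B5:  IN={b:-; rest ⊤}  OUT={a:-, b:-; rest ⊤}

Merge at B5: IN[B5] = OUT[B4] = {a: ⊤, b: -, c: ⊤, d: ⊤, e: ⊤, f: ⊤}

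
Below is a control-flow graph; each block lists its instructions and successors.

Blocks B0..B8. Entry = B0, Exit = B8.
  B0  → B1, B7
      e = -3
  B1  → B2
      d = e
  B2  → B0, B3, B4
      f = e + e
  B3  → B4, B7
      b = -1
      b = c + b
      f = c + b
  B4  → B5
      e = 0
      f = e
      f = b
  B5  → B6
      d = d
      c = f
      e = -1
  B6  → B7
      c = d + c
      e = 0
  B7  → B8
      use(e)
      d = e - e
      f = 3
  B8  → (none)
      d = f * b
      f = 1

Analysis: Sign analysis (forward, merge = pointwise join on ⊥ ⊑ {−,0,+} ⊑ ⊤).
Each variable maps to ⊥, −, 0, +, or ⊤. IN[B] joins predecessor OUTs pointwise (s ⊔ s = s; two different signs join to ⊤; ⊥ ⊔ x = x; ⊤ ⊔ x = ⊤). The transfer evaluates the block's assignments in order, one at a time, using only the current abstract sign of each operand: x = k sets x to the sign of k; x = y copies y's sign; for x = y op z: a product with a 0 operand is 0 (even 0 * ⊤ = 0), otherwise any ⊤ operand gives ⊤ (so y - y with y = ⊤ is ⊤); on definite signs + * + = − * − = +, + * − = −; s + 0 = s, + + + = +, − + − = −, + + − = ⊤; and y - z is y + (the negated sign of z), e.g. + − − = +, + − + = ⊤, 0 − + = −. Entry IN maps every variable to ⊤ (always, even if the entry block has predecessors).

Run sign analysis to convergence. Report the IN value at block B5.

Answer: {a: ⊤, b: ⊤, c: ⊤, d: -, e: 0, f: ⊤}

Derivation:
Fixpoint table:
  B0:  IN=(all ⊤)  OUT={e:-; rest ⊤}
  B1:  IN={e:-; rest ⊤}  OUT={d:-, e:-; rest ⊤}
  B2:  IN={d:-, e:-; rest ⊤}  OUT={d:-, e:-, f:-; rest ⊤}
  B3:  IN={d:-, e:-, f:-; rest ⊤}  OUT={d:-, e:-; rest ⊤}
  B4:  IN={d:-, e:-; rest ⊤}  OUT={d:-, e:0; rest ⊤}
  B5:  IN={d:-, e:0; rest ⊤}  OUT={d:-, e:-; rest ⊤}
  B6:  IN={d:-, e:-; rest ⊤}  OUT={d:-, e:0; rest ⊤}
  B7:  IN=(all ⊤)  OUT={f:+; rest ⊤}
  B8:  IN={f:+; rest ⊤}  OUT={f:+; rest ⊤}

Merge at B5: IN[B5] = OUT[B4] = {a: ⊤, b: ⊤, c: ⊤, d: -, e: 0, f: ⊤}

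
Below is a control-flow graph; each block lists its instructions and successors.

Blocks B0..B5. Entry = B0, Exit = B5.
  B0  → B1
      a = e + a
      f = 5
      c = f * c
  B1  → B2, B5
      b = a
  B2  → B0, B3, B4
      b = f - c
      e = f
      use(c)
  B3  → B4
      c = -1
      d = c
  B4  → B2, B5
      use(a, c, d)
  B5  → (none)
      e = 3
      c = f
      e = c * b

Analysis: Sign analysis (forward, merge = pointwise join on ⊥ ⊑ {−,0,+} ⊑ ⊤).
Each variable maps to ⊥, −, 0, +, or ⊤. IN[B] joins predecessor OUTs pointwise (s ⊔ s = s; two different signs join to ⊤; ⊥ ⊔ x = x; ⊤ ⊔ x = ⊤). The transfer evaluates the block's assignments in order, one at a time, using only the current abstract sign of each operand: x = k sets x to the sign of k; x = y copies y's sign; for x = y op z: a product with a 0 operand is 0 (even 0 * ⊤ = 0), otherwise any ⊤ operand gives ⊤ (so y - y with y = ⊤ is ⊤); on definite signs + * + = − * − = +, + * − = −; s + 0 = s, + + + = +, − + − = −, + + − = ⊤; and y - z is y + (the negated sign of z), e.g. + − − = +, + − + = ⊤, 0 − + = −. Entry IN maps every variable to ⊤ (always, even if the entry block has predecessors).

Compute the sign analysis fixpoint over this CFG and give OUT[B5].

Answer: {a: ⊤, b: ⊤, c: +, d: ⊤, e: ⊤, f: +}

Derivation:
Converged values:
  B0:  IN=(all ⊤)  OUT={f:+; rest ⊤}
  B1:  IN={f:+; rest ⊤}  OUT={f:+; rest ⊤}
  B2:  IN={f:+; rest ⊤}  OUT={e:+, f:+; rest ⊤}
  B3:  IN={e:+, f:+; rest ⊤}  OUT={c:-, d:-, e:+, f:+; rest ⊤}
  B4:  IN={e:+, f:+; rest ⊤}  OUT={e:+, f:+; rest ⊤}
  B5:  IN={f:+; rest ⊤}  OUT={c:+, f:+; rest ⊤}

Merge at B5: IN[B5] = OUT[B1] ⊔ OUT[B4] = {a: ⊤, b: ⊤, c: ⊤, d: ⊤, e: ⊤, f: +}
Applying B5's transfer function to that IN value gives OUT[B5] (row B5 above).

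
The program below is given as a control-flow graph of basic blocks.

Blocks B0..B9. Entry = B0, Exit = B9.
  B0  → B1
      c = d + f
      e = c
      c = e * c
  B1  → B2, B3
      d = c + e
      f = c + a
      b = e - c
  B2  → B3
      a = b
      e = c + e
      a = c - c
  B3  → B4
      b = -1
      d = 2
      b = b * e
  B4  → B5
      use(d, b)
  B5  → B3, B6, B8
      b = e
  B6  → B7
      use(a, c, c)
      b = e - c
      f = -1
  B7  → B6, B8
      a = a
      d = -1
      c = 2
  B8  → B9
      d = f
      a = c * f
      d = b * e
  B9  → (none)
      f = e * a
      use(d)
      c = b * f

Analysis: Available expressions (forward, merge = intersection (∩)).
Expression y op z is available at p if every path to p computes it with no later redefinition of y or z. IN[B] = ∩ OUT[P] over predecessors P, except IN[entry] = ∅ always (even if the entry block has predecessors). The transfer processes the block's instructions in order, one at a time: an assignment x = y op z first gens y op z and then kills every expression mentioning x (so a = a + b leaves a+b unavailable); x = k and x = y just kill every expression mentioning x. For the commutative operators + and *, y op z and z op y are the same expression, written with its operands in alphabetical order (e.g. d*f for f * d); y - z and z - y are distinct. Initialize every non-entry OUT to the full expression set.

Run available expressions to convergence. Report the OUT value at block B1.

Answer: {a+c, c+e, e-c}

Trace:
Fixpoint table:
  B0: | IN={} | OUT={d+f}
  B1: | IN={d+f} | OUT={a+c, c+e, e-c}
  B2: | IN={a+c, c+e, e-c} | OUT={c-c}
  B3: | IN={} | OUT={}
  B4: | IN={} | OUT={}
  B5: | IN={} | OUT={}
  B6: | IN={} | OUT={e-c}
  B7: | IN={e-c} | OUT={}
  B8: | IN={} | OUT={b*e, c*f}
  B9: | IN={b*e, c*f} | OUT={a*e, b*e, b*f}

Merge at B1: IN[B1] = OUT[B0] = {d+f}
Applying B1's transfer function to that IN value gives OUT[B1] (row B1 above).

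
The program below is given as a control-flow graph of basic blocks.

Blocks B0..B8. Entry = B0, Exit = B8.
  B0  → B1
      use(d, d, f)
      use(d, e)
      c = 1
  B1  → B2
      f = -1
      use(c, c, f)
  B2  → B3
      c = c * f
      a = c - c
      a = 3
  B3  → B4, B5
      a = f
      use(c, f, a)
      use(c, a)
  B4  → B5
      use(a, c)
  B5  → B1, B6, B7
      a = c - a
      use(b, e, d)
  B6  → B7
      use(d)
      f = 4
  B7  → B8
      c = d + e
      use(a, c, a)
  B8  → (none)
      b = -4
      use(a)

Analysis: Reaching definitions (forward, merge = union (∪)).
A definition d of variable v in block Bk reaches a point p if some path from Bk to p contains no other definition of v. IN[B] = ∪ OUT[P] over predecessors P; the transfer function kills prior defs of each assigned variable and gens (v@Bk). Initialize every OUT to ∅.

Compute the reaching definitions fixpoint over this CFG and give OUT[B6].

Converged values:
  B0:  IN={}  OUT={c@B0}
  B1:  IN={a@B5, c@B0, c@B2, f@B1}  OUT={a@B5, c@B0, c@B2, f@B1}
  B2:  IN={a@B5, c@B0, c@B2, f@B1}  OUT={a@B2, c@B2, f@B1}
  B3:  IN={a@B2, c@B2, f@B1}  OUT={a@B3, c@B2, f@B1}
  B4:  IN={a@B3, c@B2, f@B1}  OUT={a@B3, c@B2, f@B1}
  B5:  IN={a@B3, c@B2, f@B1}  OUT={a@B5, c@B2, f@B1}
  B6:  IN={a@B5, c@B2, f@B1}  OUT={a@B5, c@B2, f@B6}
  B7:  IN={a@B5, c@B2, f@B1, f@B6}  OUT={a@B5, c@B7, f@B1, f@B6}
  B8:  IN={a@B5, c@B7, f@B1, f@B6}  OUT={a@B5, b@B8, c@B7, f@B1, f@B6}

Merge at B6: IN[B6] = OUT[B5] = {a@B5, c@B2, f@B1}
Applying B6's transfer function to that IN value gives OUT[B6] (row B6 above).

Answer: {a@B5, c@B2, f@B6}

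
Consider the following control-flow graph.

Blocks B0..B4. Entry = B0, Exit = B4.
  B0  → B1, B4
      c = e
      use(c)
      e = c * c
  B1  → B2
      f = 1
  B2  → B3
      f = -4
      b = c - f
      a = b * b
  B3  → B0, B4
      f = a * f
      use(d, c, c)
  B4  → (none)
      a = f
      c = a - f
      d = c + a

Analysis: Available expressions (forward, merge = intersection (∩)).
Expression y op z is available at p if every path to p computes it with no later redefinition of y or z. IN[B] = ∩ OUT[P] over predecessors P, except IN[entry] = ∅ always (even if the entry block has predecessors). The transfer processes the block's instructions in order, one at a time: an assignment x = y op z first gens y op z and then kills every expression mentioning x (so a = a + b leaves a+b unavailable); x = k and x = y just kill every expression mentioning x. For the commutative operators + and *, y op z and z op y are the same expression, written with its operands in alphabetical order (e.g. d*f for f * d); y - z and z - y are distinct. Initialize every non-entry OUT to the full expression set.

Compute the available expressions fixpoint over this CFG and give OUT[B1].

Answer: {c*c}

Derivation:
Converged values:
  B0:   IN={}   OUT={c*c}
  B1:   IN={c*c}   OUT={c*c}
  B2:   IN={c*c}   OUT={b*b, c*c, c-f}
  B3:   IN={b*b, c*c, c-f}   OUT={b*b, c*c}
  B4:   IN={c*c}   OUT={a+c, a-f}

Merge at B1: IN[B1] = OUT[B0] = {c*c}
Applying B1's transfer function to that IN value gives OUT[B1] (row B1 above).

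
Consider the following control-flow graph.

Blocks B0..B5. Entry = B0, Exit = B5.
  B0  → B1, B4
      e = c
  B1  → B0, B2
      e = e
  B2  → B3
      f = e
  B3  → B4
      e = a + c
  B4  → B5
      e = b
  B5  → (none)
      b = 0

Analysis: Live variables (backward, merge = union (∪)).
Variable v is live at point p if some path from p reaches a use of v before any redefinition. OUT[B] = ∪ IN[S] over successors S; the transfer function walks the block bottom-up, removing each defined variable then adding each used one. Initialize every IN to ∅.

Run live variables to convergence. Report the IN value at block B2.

Answer: {a, b, c, e}

Trace:
Converged values:
  B0: | IN={a, b, c} | OUT={a, b, c, e}
  B1: | IN={a, b, c, e} | OUT={a, b, c, e}
  B2: | IN={a, b, c, e} | OUT={a, b, c}
  B3: | IN={a, b, c} | OUT={b}
  B4: | IN={b} | OUT={}
  B5: | IN={} | OUT={}

Merge at B2: OUT[B2] = IN[B3] = {a, b, c}
Applying B2's transfer function to that OUT value gives IN[B2] (row B2 above).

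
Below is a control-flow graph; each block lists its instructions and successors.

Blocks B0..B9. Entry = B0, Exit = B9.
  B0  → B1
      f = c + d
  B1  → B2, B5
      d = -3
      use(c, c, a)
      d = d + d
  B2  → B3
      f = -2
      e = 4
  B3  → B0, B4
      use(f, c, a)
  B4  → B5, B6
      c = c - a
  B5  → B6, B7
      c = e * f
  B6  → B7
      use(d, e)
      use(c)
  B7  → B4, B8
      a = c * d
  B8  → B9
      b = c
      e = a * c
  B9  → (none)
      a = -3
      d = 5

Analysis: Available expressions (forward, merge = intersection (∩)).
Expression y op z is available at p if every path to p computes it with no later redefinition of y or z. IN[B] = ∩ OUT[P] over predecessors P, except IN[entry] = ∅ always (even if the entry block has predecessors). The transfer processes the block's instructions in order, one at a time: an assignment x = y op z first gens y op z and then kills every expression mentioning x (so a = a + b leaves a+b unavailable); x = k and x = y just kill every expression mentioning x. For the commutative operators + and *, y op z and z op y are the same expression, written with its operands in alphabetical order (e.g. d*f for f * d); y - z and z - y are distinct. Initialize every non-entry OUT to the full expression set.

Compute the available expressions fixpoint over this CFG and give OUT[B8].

Answer: {a*c, c*d}

Derivation:
Fixpoint table:
  B0:   IN={}   OUT={c+d}
  B1:   IN={c+d}   OUT={}
  B2:   IN={}   OUT={}
  B3:   IN={}   OUT={}
  B4:   IN={}   OUT={}
  B5:   IN={}   OUT={e*f}
  B6:   IN={}   OUT={}
  B7:   IN={}   OUT={c*d}
  B8:   IN={c*d}   OUT={a*c, c*d}
  B9:   IN={a*c, c*d}   OUT={}

Merge at B8: IN[B8] = OUT[B7] = {c*d}
Applying B8's transfer function to that IN value gives OUT[B8] (row B8 above).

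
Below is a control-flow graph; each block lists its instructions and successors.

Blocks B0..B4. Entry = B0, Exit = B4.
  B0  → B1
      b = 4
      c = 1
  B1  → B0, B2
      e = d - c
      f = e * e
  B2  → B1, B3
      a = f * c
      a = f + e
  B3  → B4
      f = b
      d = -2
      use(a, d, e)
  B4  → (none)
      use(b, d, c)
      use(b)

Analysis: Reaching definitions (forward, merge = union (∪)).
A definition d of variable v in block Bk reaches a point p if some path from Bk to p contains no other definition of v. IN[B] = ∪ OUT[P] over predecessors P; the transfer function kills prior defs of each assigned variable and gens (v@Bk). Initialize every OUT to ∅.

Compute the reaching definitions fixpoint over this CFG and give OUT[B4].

Per-block solution:
  B0: | IN={a@B2, b@B0, c@B0, e@B1, f@B1} | OUT={a@B2, b@B0, c@B0, e@B1, f@B1}
  B1: | IN={a@B2, b@B0, c@B0, e@B1, f@B1} | OUT={a@B2, b@B0, c@B0, e@B1, f@B1}
  B2: | IN={a@B2, b@B0, c@B0, e@B1, f@B1} | OUT={a@B2, b@B0, c@B0, e@B1, f@B1}
  B3: | IN={a@B2, b@B0, c@B0, e@B1, f@B1} | OUT={a@B2, b@B0, c@B0, d@B3, e@B1, f@B3}
  B4: | IN={a@B2, b@B0, c@B0, d@B3, e@B1, f@B3} | OUT={a@B2, b@B0, c@B0, d@B3, e@B1, f@B3}

Merge at B4: IN[B4] = OUT[B3] = {a@B2, b@B0, c@B0, d@B3, e@B1, f@B3}
Applying B4's transfer function to that IN value gives OUT[B4] (row B4 above).

Answer: {a@B2, b@B0, c@B0, d@B3, e@B1, f@B3}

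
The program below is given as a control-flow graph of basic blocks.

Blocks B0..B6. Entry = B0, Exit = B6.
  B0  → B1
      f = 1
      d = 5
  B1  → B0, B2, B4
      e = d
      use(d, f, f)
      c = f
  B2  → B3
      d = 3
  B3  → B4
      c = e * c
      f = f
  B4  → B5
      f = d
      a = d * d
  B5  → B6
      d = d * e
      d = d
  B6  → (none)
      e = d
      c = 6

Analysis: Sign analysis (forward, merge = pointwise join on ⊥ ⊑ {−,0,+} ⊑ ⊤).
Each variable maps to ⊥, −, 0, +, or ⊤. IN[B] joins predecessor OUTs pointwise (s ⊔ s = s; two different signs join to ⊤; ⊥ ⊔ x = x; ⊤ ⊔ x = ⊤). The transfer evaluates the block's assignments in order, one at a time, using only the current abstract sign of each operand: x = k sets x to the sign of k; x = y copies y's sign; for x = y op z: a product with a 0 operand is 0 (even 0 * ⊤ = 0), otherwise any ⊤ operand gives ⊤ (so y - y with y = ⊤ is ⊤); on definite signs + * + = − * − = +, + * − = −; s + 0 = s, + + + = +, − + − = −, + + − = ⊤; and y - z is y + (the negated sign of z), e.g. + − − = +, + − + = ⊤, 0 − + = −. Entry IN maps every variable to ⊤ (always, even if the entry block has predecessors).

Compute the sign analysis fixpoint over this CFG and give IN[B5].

Converged values:
  B0:   IN=(all ⊤)   OUT={d:+, f:+; rest ⊤}
  B1:   IN={d:+, f:+; rest ⊤}   OUT={c:+, d:+, e:+, f:+; rest ⊤}
  B2:   IN={c:+, d:+, e:+, f:+; rest ⊤}   OUT={c:+, d:+, e:+, f:+; rest ⊤}
  B3:   IN={c:+, d:+, e:+, f:+; rest ⊤}   OUT={c:+, d:+, e:+, f:+; rest ⊤}
  B4:   IN={c:+, d:+, e:+, f:+; rest ⊤}   OUT={a:+, c:+, d:+, e:+, f:+; rest ⊤}
  B5:   IN={a:+, c:+, d:+, e:+, f:+; rest ⊤}   OUT={a:+, c:+, d:+, e:+, f:+; rest ⊤}
  B6:   IN={a:+, c:+, d:+, e:+, f:+; rest ⊤}   OUT={a:+, c:+, d:+, e:+, f:+; rest ⊤}

Merge at B5: IN[B5] = OUT[B4] = {a: +, b: ⊤, c: +, d: +, e: +, f: +}

Answer: {a: +, b: ⊤, c: +, d: +, e: +, f: +}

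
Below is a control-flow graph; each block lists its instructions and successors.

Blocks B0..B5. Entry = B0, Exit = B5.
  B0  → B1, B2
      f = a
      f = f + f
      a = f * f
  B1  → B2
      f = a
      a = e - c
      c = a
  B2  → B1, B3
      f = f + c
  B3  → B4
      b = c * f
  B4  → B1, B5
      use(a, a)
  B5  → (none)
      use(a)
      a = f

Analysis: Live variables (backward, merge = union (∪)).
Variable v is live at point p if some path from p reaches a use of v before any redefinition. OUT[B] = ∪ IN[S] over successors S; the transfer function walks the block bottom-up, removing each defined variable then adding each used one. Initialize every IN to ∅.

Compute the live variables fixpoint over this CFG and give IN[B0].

Converged values:
  B0:  IN={a, c, e}  OUT={a, c, e, f}
  B1:  IN={a, c, e}  OUT={a, c, e, f}
  B2:  IN={a, c, e, f}  OUT={a, c, e, f}
  B3:  IN={a, c, e, f}  OUT={a, c, e, f}
  B4:  IN={a, c, e, f}  OUT={a, c, e, f}
  B5:  IN={a, f}  OUT={}

Merge at B0: OUT[B0] = IN[B1] ⊔ IN[B2] = {a, c, e, f}
Applying B0's transfer function to that OUT value gives IN[B0] (row B0 above).

Answer: {a, c, e}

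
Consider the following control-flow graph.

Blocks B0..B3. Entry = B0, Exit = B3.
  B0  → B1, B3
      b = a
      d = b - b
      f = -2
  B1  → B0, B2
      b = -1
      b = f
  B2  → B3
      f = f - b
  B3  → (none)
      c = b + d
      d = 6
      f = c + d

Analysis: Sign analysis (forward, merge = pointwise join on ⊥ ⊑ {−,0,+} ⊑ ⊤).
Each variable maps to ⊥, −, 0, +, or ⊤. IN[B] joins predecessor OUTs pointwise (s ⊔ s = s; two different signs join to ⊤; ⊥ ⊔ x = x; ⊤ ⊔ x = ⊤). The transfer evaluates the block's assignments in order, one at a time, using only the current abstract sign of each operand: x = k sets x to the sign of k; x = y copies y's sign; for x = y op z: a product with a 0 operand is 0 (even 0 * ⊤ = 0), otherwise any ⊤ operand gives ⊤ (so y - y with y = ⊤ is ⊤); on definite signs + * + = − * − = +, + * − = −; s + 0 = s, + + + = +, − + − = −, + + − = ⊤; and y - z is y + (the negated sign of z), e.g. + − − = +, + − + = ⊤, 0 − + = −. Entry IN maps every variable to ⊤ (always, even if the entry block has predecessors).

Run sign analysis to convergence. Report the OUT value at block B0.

Answer: {a: ⊤, b: ⊤, c: ⊤, d: ⊤, e: ⊤, f: -}

Trace:
Converged values:
  B0:  IN=(all ⊤)  OUT={f:-; rest ⊤}
  B1:  IN={f:-; rest ⊤}  OUT={b:-, f:-; rest ⊤}
  B2:  IN={b:-, f:-; rest ⊤}  OUT={b:-; rest ⊤}
  B3:  IN=(all ⊤)  OUT={d:+; rest ⊤}

Merge at B0 (entry node, so the boundary value (all ⊤) is joined with the incoming edge(s)): IN[B0] = (all ⊤) ⊔ OUT[B1] = {a: ⊤, b: ⊤, c: ⊤, d: ⊤, e: ⊤, f: ⊤}
Applying B0's transfer function to that IN value gives OUT[B0] (row B0 above).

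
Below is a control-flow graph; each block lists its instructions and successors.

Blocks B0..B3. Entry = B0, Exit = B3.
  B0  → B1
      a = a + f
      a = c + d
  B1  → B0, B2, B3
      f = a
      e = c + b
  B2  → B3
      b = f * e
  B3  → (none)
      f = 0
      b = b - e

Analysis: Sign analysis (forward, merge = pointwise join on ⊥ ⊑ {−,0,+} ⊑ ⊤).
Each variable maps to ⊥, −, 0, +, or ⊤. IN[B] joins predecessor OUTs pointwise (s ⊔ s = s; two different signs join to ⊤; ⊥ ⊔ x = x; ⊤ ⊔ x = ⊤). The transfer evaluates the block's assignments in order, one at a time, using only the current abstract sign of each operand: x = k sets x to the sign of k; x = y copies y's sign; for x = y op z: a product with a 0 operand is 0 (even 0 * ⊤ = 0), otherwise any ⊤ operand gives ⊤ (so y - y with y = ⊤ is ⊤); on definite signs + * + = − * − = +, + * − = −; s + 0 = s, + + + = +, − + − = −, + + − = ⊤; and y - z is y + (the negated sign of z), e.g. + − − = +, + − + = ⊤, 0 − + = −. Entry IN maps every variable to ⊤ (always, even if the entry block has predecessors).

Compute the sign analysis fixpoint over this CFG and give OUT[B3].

Answer: {a: ⊤, b: ⊤, c: ⊤, d: ⊤, e: ⊤, f: 0}

Derivation:
Per-block solution:
  B0:  IN=(all ⊤)  OUT=(all ⊤)
  B1:  IN=(all ⊤)  OUT=(all ⊤)
  B2:  IN=(all ⊤)  OUT=(all ⊤)
  B3:  IN=(all ⊤)  OUT={f:0; rest ⊤}

Merge at B3: IN[B3] = OUT[B1] ⊔ OUT[B2] = {a: ⊤, b: ⊤, c: ⊤, d: ⊤, e: ⊤, f: ⊤}
Applying B3's transfer function to that IN value gives OUT[B3] (row B3 above).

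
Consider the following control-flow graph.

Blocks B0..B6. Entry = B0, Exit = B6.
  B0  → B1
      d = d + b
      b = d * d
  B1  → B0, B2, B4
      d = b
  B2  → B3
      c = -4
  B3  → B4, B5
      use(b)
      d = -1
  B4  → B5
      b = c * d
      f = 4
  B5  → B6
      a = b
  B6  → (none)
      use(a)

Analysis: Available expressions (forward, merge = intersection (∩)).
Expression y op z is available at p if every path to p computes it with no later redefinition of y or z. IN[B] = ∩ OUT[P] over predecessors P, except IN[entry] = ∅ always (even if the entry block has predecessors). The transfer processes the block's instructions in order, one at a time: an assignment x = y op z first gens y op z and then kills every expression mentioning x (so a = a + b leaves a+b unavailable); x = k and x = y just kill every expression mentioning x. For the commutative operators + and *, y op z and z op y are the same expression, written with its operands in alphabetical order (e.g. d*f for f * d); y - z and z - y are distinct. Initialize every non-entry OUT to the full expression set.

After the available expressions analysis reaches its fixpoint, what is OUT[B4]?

Answer: {c*d}

Trace:
Fixpoint table:
  B0:   IN={}   OUT={d*d}
  B1:   IN={d*d}   OUT={}
  B2:   IN={}   OUT={}
  B3:   IN={}   OUT={}
  B4:   IN={}   OUT={c*d}
  B5:   IN={}   OUT={}
  B6:   IN={}   OUT={}

Merge at B4: IN[B4] = OUT[B1] ∩ OUT[B3] = {}
Applying B4's transfer function to that IN value gives OUT[B4] (row B4 above).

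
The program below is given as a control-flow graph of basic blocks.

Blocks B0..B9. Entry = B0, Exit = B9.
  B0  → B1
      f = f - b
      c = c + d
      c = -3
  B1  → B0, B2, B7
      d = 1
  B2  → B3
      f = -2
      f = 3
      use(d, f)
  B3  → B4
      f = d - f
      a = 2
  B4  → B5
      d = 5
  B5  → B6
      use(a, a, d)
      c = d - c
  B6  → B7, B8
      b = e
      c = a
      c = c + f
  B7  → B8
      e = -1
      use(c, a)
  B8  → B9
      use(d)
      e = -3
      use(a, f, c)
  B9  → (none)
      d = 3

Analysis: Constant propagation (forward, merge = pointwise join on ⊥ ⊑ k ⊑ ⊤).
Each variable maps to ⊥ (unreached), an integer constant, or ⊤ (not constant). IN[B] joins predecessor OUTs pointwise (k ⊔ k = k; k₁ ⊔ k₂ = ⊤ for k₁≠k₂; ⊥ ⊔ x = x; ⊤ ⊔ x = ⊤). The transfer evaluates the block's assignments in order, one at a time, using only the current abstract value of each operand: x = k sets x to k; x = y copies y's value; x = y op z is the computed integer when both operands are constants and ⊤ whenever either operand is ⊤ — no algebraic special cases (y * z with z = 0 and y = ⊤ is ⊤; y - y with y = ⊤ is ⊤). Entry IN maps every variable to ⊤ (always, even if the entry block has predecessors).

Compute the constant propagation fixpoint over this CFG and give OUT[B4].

Answer: {a: 2, b: ⊤, c: -3, d: 5, e: ⊤, f: -2}

Derivation:
Fixpoint table:
  B0: | IN=(all ⊤) | OUT={c:-3; rest ⊤}
  B1: | IN={c:-3; rest ⊤} | OUT={c:-3, d:1; rest ⊤}
  B2: | IN={c:-3, d:1; rest ⊤} | OUT={c:-3, d:1, f:3; rest ⊤}
  B3: | IN={c:-3, d:1, f:3; rest ⊤} | OUT={a:2, c:-3, d:1, f:-2; rest ⊤}
  B4: | IN={a:2, c:-3, d:1, f:-2; rest ⊤} | OUT={a:2, c:-3, d:5, f:-2; rest ⊤}
  B5: | IN={a:2, c:-3, d:5, f:-2; rest ⊤} | OUT={a:2, c:8, d:5, f:-2; rest ⊤}
  B6: | IN={a:2, c:8, d:5, f:-2; rest ⊤} | OUT={a:2, c:0, d:5, f:-2; rest ⊤}
  B7: | IN=(all ⊤) | OUT={e:-1; rest ⊤}
  B8: | IN=(all ⊤) | OUT={e:-3; rest ⊤}
  B9: | IN={e:-3; rest ⊤} | OUT={d:3, e:-3; rest ⊤}

Merge at B4: IN[B4] = OUT[B3] = {a: 2, b: ⊤, c: -3, d: 1, e: ⊤, f: -2}
Applying B4's transfer function to that IN value gives OUT[B4] (row B4 above).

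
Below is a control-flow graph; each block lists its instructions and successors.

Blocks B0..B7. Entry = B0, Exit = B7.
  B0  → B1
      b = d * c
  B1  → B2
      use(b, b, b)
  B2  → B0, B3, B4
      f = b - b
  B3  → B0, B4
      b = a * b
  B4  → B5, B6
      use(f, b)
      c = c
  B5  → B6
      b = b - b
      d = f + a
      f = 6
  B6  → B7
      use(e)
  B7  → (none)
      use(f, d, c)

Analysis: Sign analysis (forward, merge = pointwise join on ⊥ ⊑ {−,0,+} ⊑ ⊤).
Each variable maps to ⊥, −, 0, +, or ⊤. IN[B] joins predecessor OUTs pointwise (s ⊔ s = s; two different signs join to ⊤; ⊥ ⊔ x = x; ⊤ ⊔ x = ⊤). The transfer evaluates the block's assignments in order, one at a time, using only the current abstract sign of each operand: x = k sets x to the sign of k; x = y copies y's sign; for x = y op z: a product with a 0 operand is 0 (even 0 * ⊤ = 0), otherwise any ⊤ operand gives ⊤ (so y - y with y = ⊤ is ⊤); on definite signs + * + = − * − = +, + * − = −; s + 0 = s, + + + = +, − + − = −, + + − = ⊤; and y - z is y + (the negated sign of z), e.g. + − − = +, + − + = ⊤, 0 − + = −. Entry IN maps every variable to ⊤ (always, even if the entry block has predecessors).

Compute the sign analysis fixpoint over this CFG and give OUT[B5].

Converged values:
  B0: | IN=(all ⊤) | OUT=(all ⊤)
  B1: | IN=(all ⊤) | OUT=(all ⊤)
  B2: | IN=(all ⊤) | OUT=(all ⊤)
  B3: | IN=(all ⊤) | OUT=(all ⊤)
  B4: | IN=(all ⊤) | OUT=(all ⊤)
  B5: | IN=(all ⊤) | OUT={f:+; rest ⊤}
  B6: | IN=(all ⊤) | OUT=(all ⊤)
  B7: | IN=(all ⊤) | OUT=(all ⊤)

Merge at B5: IN[B5] = OUT[B4] = {a: ⊤, b: ⊤, c: ⊤, d: ⊤, e: ⊤, f: ⊤}
Applying B5's transfer function to that IN value gives OUT[B5] (row B5 above).

Answer: {a: ⊤, b: ⊤, c: ⊤, d: ⊤, e: ⊤, f: +}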